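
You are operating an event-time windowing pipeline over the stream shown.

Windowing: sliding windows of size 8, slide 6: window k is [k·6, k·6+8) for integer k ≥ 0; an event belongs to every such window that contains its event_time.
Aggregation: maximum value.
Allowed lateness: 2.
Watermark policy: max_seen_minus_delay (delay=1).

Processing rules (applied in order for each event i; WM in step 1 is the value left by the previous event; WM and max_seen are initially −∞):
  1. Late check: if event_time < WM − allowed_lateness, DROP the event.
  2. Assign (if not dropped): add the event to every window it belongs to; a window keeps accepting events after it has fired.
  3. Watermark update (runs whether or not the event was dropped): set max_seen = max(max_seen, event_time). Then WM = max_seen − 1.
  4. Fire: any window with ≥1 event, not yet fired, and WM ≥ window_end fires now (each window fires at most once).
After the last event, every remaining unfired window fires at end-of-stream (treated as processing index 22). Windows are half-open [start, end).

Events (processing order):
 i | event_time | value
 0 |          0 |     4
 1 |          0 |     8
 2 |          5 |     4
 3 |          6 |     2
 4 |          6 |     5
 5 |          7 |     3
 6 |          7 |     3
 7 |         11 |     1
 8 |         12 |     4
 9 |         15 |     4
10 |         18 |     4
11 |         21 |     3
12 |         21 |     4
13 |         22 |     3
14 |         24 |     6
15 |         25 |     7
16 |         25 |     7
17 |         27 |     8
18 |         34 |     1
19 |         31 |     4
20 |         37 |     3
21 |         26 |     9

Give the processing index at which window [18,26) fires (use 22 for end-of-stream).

i=0 t=0 v=4: → [0,8); WM=-1
i=1 t=0 v=8: → [0,8); WM=-1
i=2 t=5 v=4: → [0,8); WM=4
i=3 t=6 v=2: → [6,14),[0,8); WM=5
i=4 t=6 v=5: → [6,14),[0,8); WM=5
i=5 t=7 v=3: → [6,14),[0,8); WM=6
i=6 t=7 v=3: → [6,14),[0,8); WM=6
i=7 t=11 v=1: → [6,14); WM=10; [0,8) fires=8
i=8 t=12 v=4: → [12,20),[6,14); WM=11
i=9 t=15 v=4: → [12,20); WM=14; [6,14) fires=5
i=10 t=18 v=4: → [18,26),[12,20); WM=17
i=11 t=21 v=3: → [18,26); WM=20; [12,20) fires=4
i=12 t=21 v=4: → [18,26); WM=20
i=13 t=22 v=3: → [18,26); WM=21
i=14 t=24 v=6: → [24,32),[18,26); WM=23
i=15 t=25 v=7: → [24,32),[18,26); WM=24
i=16 t=25 v=7: → [24,32),[18,26); WM=24
i=17 t=27 v=8: → [24,32); WM=26; [18,26) fires=7
i=18 t=34 v=1: → [30,38); WM=33; [24,32) fires=8
i=19 t=31 v=4: → [30,38),[24,32); WM=33
i=20 t=37 v=3: → [36,44),[30,38); WM=36
i=21 t=26 v=9: DROP (t<36-2); WM=36

17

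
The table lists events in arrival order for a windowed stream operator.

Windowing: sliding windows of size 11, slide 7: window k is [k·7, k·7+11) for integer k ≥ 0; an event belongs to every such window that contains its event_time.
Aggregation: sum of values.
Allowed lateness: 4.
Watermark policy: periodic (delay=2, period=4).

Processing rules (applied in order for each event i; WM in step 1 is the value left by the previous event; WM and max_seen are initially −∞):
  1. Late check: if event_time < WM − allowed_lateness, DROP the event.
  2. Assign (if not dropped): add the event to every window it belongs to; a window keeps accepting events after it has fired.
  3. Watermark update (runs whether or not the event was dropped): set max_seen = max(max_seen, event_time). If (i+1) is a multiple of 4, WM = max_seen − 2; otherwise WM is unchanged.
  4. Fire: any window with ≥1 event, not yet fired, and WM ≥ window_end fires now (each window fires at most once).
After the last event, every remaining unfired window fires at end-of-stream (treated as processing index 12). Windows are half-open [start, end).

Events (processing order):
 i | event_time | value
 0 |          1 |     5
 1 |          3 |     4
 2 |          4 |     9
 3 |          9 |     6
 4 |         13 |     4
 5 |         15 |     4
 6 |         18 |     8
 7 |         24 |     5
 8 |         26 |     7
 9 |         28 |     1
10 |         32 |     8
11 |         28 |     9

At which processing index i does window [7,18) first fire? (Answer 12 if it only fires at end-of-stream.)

7

i=0 t=1 v=5: → [0,11); WM=−∞
i=1 t=3 v=4: → [0,11); WM=−∞
i=2 t=4 v=9: → [0,11); WM=−∞
i=3 t=9 v=6: → [7,18),[0,11); WM=7
i=4 t=13 v=4: → [7,18); WM=7
i=5 t=15 v=4: → [14,25),[7,18); WM=7
i=6 t=18 v=8: → [14,25); WM=7
i=7 t=24 v=5: → [21,32),[14,25); WM=22; [0,11) fires=24 [7,18) fires=14
i=8 t=26 v=7: → [21,32); WM=22
i=9 t=28 v=1: → [28,39),[21,32); WM=22
i=10 t=32 v=8: → [28,39); WM=22
i=11 t=28 v=9: → [28,39),[21,32); WM=30; [14,25) fires=17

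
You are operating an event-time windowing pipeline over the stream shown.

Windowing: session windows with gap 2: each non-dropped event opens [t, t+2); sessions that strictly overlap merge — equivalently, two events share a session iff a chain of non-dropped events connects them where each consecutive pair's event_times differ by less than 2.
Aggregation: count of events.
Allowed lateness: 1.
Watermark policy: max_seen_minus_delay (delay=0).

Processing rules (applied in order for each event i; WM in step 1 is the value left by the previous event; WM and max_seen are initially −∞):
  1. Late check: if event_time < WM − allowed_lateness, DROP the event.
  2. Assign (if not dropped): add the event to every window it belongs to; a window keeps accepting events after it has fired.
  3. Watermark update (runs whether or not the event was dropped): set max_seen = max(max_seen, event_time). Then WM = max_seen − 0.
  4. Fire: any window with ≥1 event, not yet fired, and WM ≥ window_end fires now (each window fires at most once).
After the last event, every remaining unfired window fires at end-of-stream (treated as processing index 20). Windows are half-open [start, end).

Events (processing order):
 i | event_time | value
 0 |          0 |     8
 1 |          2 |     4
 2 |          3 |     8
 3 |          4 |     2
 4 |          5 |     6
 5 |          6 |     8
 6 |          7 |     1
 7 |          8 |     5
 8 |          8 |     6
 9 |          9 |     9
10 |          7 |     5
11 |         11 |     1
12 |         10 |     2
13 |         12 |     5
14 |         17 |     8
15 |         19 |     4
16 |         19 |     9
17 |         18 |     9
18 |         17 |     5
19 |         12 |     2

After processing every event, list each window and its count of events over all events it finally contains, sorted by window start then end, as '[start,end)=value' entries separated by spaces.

[0,2)=1 [2,14)=12 [17,21)=4

i=0 t=0 v=8: → [0,2); WM=0
i=1 t=2 v=4: → [2,4); WM=2
i=2 t=3 v=8: → [2,5); WM=3
i=3 t=4 v=2: → [2,6); WM=4
i=4 t=5 v=6: → [2,7); WM=5
i=5 t=6 v=8: → [2,8); WM=6
i=6 t=7 v=1: → [2,9); WM=7
i=7 t=8 v=5: → [2,10); WM=8
i=8 t=8 v=6: → [2,10); WM=8
i=9 t=9 v=9: → [2,11); WM=9
i=10 t=7 v=5: DROP (t<9-1); WM=9
i=11 t=11 v=1: → [11,13); WM=11
i=12 t=10 v=2: → [2,13); WM=11
i=13 t=12 v=5: → [2,14); WM=12
i=14 t=17 v=8: → [17,19); WM=17
i=15 t=19 v=4: → [19,21); WM=19
i=16 t=19 v=9: → [19,21); WM=19
i=17 t=18 v=9: → [17,21); WM=19
i=18 t=17 v=5: DROP (t<19-1); WM=19
i=19 t=12 v=2: DROP (t<19-1); WM=19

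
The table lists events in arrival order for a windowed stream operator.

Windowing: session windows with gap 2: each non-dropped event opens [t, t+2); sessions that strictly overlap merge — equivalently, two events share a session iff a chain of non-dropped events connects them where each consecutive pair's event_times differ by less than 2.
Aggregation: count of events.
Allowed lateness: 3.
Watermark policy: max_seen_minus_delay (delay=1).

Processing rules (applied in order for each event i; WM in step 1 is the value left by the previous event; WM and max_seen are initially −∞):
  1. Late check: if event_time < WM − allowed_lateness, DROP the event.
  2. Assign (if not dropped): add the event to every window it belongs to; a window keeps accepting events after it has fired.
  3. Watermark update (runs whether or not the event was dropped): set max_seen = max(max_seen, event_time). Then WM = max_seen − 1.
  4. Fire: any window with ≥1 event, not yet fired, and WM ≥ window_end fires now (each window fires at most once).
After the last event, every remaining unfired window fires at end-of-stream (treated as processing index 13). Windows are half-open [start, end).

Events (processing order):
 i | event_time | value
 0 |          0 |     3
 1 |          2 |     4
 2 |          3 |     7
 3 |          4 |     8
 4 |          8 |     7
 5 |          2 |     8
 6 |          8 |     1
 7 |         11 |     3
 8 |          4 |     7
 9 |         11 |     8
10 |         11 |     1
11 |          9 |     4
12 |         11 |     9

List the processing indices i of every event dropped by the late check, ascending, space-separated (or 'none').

i=0 t=0 v=3: → [0,2); WM=-1
i=1 t=2 v=4: → [2,4); WM=1
i=2 t=3 v=7: → [2,5); WM=2
i=3 t=4 v=8: → [2,6); WM=3
i=4 t=8 v=7: → [8,10); WM=7
i=5 t=2 v=8: DROP (t<7-3); WM=7
i=6 t=8 v=1: → [8,10); WM=7
i=7 t=11 v=3: → [11,13); WM=10
i=8 t=4 v=7: DROP (t<10-3); WM=10
i=9 t=11 v=8: → [11,13); WM=10
i=10 t=11 v=1: → [11,13); WM=10
i=11 t=9 v=4: → [8,11); WM=10
i=12 t=11 v=9: → [11,13); WM=10

5 8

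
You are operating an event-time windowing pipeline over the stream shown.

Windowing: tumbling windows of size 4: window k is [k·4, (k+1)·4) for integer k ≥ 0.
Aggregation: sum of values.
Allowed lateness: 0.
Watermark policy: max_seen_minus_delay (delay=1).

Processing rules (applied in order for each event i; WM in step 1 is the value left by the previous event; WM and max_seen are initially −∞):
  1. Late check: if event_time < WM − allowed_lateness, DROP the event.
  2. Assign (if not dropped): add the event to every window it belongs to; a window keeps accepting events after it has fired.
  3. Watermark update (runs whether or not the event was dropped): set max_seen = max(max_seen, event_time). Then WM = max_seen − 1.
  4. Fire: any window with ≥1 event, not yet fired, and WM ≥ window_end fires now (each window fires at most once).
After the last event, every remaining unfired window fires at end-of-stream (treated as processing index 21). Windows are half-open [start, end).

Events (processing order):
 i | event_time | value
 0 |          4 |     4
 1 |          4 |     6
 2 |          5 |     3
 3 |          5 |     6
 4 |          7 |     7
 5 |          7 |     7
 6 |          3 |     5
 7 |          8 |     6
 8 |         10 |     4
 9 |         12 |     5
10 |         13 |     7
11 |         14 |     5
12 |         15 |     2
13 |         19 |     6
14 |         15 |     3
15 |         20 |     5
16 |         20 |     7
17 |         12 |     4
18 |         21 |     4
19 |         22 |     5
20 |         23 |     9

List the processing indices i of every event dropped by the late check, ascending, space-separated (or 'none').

6 14 17

i=0 t=4 v=4: → [4,8); WM=3
i=1 t=4 v=6: → [4,8); WM=3
i=2 t=5 v=3: → [4,8); WM=4
i=3 t=5 v=6: → [4,8); WM=4
i=4 t=7 v=7: → [4,8); WM=6
i=5 t=7 v=7: → [4,8); WM=6
i=6 t=3 v=5: DROP (t<6-0); WM=6
i=7 t=8 v=6: → [8,12); WM=7
i=8 t=10 v=4: → [8,12); WM=9; [4,8) fires=33
i=9 t=12 v=5: → [12,16); WM=11
i=10 t=13 v=7: → [12,16); WM=12; [8,12) fires=10
i=11 t=14 v=5: → [12,16); WM=13
i=12 t=15 v=2: → [12,16); WM=14
i=13 t=19 v=6: → [16,20); WM=18; [12,16) fires=19
i=14 t=15 v=3: DROP (t<18-0); WM=18
i=15 t=20 v=5: → [20,24); WM=19
i=16 t=20 v=7: → [20,24); WM=19
i=17 t=12 v=4: DROP (t<19-0); WM=19
i=18 t=21 v=4: → [20,24); WM=20; [16,20) fires=6
i=19 t=22 v=5: → [20,24); WM=21
i=20 t=23 v=9: → [20,24); WM=22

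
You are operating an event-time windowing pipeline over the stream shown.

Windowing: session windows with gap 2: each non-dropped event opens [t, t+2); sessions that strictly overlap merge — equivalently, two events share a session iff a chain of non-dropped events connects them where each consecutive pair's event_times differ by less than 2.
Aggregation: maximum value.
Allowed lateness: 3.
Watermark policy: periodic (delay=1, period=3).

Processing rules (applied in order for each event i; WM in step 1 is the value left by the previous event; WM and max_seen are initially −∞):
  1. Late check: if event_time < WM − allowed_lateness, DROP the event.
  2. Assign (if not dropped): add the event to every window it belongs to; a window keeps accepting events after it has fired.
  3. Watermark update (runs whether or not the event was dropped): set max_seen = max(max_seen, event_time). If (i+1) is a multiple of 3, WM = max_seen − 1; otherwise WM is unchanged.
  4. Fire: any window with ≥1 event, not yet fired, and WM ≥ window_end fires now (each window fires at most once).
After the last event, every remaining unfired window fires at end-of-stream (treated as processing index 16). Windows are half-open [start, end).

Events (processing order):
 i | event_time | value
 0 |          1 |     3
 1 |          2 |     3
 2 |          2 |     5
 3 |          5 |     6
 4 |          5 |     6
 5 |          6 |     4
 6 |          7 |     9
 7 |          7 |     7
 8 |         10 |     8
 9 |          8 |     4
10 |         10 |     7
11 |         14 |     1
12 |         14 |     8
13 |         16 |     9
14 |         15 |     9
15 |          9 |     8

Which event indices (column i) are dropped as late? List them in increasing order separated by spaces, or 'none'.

i=0 t=1 v=3: → [1,3); WM=−∞
i=1 t=2 v=3: → [1,4); WM=−∞
i=2 t=2 v=5: → [1,4); WM=1
i=3 t=5 v=6: → [5,7); WM=1
i=4 t=5 v=6: → [5,7); WM=1
i=5 t=6 v=4: → [5,8); WM=5
i=6 t=7 v=9: → [5,9); WM=5
i=7 t=7 v=7: → [5,9); WM=5
i=8 t=10 v=8: → [10,12); WM=9
i=9 t=8 v=4: → [5,10); WM=9
i=10 t=10 v=7: → [10,12); WM=9
i=11 t=14 v=1: → [14,16); WM=13
i=12 t=14 v=8: → [14,16); WM=13
i=13 t=16 v=9: → [16,18); WM=13
i=14 t=15 v=9: → [14,18); WM=15
i=15 t=9 v=8: DROP (t<15-3); WM=15

15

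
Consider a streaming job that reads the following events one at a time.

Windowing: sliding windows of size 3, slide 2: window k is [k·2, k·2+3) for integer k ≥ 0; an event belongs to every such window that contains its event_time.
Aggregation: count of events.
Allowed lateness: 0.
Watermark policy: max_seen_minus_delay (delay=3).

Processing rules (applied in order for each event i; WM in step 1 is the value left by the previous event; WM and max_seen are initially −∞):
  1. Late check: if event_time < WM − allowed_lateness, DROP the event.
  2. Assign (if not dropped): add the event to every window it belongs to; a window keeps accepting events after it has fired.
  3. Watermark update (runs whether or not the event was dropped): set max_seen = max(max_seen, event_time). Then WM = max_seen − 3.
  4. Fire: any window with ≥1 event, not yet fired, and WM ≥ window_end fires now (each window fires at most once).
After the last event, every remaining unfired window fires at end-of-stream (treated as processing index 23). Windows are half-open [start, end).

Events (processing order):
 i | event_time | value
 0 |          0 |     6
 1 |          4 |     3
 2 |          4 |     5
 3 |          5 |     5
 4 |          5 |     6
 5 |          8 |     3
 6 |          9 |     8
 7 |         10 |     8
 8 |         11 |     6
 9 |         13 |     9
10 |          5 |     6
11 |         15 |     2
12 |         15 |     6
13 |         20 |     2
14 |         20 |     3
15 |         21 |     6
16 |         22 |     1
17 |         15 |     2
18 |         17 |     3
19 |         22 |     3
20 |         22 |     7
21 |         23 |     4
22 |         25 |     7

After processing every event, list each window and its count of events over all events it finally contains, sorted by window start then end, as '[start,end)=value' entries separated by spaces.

[0,3)=1 [2,5)=2 [4,7)=4 [6,9)=1 [8,11)=3 [10,13)=2 [12,15)=1 [14,17)=2 [18,21)=2 [20,23)=6 [22,25)=4 [24,27)=1

i=0 t=0 v=6: → [0,3); WM=-3
i=1 t=4 v=3: → [4,7),[2,5); WM=1
i=2 t=4 v=5: → [4,7),[2,5); WM=1
i=3 t=5 v=5: → [4,7); WM=2
i=4 t=5 v=6: → [4,7); WM=2
i=5 t=8 v=3: → [8,11),[6,9); WM=5; [0,3) fires=1 [2,5) fires=2
i=6 t=9 v=8: → [8,11); WM=6
i=7 t=10 v=8: → [10,13),[8,11); WM=7; [4,7) fires=4
i=8 t=11 v=6: → [10,13); WM=8
i=9 t=13 v=9: → [12,15); WM=10; [6,9) fires=1
i=10 t=5 v=6: DROP (t<10-0); WM=10
i=11 t=15 v=2: → [14,17); WM=12; [8,11) fires=3
i=12 t=15 v=6: → [14,17); WM=12
i=13 t=20 v=2: → [20,23),[18,21); WM=17; [10,13) fires=2 [12,15) fires=1 [14,17) fires=2
i=14 t=20 v=3: → [20,23),[18,21); WM=17
i=15 t=21 v=6: → [20,23); WM=18
i=16 t=22 v=1: → [22,25),[20,23); WM=19
i=17 t=15 v=2: DROP (t<19-0); WM=19
i=18 t=17 v=3: DROP (t<19-0); WM=19
i=19 t=22 v=3: → [22,25),[20,23); WM=19
i=20 t=22 v=7: → [22,25),[20,23); WM=19
i=21 t=23 v=4: → [22,25); WM=20
i=22 t=25 v=7: → [24,27); WM=22; [18,21) fires=2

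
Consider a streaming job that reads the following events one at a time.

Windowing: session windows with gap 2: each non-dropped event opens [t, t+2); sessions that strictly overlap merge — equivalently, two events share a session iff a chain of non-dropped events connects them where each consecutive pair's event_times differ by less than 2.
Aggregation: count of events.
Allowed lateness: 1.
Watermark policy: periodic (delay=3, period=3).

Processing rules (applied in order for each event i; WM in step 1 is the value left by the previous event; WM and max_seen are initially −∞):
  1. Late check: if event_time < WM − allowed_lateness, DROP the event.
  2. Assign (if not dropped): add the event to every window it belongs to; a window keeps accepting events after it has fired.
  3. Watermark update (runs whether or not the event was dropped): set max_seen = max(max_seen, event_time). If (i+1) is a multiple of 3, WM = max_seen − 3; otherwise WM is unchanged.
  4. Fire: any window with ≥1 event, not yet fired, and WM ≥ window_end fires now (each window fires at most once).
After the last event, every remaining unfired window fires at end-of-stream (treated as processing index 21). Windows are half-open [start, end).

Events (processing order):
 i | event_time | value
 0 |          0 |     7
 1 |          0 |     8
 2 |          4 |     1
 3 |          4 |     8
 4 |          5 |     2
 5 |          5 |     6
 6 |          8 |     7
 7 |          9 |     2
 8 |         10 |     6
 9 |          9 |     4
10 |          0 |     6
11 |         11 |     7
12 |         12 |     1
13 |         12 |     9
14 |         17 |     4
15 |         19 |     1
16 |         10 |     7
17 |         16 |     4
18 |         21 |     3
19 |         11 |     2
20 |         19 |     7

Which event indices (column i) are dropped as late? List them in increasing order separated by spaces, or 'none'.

10 16 19

i=0 t=0 v=7: → [0,2); WM=−∞
i=1 t=0 v=8: → [0,2); WM=−∞
i=2 t=4 v=1: → [4,6); WM=1
i=3 t=4 v=8: → [4,6); WM=1
i=4 t=5 v=2: → [4,7); WM=1
i=5 t=5 v=6: → [4,7); WM=2
i=6 t=8 v=7: → [8,10); WM=2
i=7 t=9 v=2: → [8,11); WM=2
i=8 t=10 v=6: → [8,12); WM=7
i=9 t=9 v=4: → [8,12); WM=7
i=10 t=0 v=6: DROP (t<7-1); WM=7
i=11 t=11 v=7: → [8,13); WM=8
i=12 t=12 v=1: → [8,14); WM=8
i=13 t=12 v=9: → [8,14); WM=8
i=14 t=17 v=4: → [17,19); WM=14
i=15 t=19 v=1: → [19,21); WM=14
i=16 t=10 v=7: DROP (t<14-1); WM=14
i=17 t=16 v=4: → [16,19); WM=16
i=18 t=21 v=3: → [21,23); WM=16
i=19 t=11 v=2: DROP (t<16-1); WM=16
i=20 t=19 v=7: → [19,21); WM=18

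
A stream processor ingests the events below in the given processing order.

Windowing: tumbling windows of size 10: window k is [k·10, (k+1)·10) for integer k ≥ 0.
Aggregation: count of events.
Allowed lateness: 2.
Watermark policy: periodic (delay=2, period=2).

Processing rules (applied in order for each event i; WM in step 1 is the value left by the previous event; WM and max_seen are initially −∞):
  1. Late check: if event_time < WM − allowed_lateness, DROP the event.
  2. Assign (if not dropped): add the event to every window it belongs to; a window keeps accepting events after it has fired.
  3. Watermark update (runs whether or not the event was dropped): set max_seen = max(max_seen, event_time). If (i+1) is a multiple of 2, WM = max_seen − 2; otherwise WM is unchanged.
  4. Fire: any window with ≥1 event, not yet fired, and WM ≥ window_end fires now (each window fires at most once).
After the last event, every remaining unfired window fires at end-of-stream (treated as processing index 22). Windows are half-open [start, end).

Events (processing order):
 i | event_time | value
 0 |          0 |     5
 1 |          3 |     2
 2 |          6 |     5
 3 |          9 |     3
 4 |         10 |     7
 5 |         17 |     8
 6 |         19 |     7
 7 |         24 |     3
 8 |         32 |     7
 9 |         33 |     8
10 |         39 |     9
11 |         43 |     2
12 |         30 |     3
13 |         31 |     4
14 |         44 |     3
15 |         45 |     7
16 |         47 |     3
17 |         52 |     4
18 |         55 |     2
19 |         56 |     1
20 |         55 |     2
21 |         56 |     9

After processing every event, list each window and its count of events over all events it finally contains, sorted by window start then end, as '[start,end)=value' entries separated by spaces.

[0,10)=4 [10,20)=3 [20,30)=1 [30,40)=3 [40,50)=4 [50,60)=5

i=0 t=0 v=5: → [0,10); WM=−∞
i=1 t=3 v=2: → [0,10); WM=1
i=2 t=6 v=5: → [0,10); WM=1
i=3 t=9 v=3: → [0,10); WM=7
i=4 t=10 v=7: → [10,20); WM=7
i=5 t=17 v=8: → [10,20); WM=15; [0,10) fires=4
i=6 t=19 v=7: → [10,20); WM=15
i=7 t=24 v=3: → [20,30); WM=22; [10,20) fires=3
i=8 t=32 v=7: → [30,40); WM=22
i=9 t=33 v=8: → [30,40); WM=31; [20,30) fires=1
i=10 t=39 v=9: → [30,40); WM=31
i=11 t=43 v=2: → [40,50); WM=41; [30,40) fires=3
i=12 t=30 v=3: DROP (t<41-2); WM=41
i=13 t=31 v=4: DROP (t<41-2); WM=41
i=14 t=44 v=3: → [40,50); WM=41
i=15 t=45 v=7: → [40,50); WM=43
i=16 t=47 v=3: → [40,50); WM=43
i=17 t=52 v=4: → [50,60); WM=50; [40,50) fires=4
i=18 t=55 v=2: → [50,60); WM=50
i=19 t=56 v=1: → [50,60); WM=54
i=20 t=55 v=2: → [50,60); WM=54
i=21 t=56 v=9: → [50,60); WM=54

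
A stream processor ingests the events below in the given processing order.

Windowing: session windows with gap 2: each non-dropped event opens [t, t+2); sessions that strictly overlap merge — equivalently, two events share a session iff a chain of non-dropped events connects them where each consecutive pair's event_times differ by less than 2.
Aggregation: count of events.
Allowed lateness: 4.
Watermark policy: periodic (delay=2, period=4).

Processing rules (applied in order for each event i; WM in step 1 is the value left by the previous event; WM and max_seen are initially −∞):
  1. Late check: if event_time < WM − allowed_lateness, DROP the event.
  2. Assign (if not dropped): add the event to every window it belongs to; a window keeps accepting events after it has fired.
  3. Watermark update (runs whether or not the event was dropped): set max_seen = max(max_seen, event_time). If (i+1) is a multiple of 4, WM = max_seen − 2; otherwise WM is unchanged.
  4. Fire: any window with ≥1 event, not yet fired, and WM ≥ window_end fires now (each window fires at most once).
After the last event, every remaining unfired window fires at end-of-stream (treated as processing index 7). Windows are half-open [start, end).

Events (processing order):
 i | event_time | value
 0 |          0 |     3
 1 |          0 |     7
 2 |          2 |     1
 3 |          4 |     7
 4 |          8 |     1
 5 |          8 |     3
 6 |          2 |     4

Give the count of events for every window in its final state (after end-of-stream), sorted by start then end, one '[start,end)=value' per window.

[0,2)=2 [2,4)=2 [4,6)=1 [8,10)=2

i=0 t=0 v=3: → [0,2); WM=−∞
i=1 t=0 v=7: → [0,2); WM=−∞
i=2 t=2 v=1: → [2,4); WM=−∞
i=3 t=4 v=7: → [4,6); WM=2
i=4 t=8 v=1: → [8,10); WM=2
i=5 t=8 v=3: → [8,10); WM=2
i=6 t=2 v=4: → [2,4); WM=2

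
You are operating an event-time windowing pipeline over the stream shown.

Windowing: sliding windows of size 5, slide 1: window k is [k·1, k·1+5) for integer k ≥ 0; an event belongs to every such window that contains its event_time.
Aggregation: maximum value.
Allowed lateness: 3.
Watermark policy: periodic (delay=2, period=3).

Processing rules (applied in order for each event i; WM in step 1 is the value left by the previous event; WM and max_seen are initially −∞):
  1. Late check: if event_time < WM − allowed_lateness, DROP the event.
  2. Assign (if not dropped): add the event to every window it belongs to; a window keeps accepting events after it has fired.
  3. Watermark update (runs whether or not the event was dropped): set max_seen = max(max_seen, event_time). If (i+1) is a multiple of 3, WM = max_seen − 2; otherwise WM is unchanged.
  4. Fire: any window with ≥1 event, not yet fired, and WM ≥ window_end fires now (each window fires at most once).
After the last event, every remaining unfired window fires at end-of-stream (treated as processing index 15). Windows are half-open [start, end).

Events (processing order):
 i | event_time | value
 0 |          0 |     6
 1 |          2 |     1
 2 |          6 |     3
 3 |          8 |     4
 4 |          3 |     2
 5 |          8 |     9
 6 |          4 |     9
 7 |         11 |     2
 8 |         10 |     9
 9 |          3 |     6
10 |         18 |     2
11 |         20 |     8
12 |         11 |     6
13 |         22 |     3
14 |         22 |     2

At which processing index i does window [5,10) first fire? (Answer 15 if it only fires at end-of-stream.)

11

i=0 t=0 v=6: → [0,5); WM=−∞
i=1 t=2 v=1: → [2,7),[1,6),[0,5); WM=−∞
i=2 t=6 v=3: → [6,11),[5,10),[4,9),[3,8),[2,7); WM=4
i=3 t=8 v=4: → [8,13),[7,12),[6,11),[5,10),[4,9); WM=4
i=4 t=3 v=2: → [3,8),[2,7),[1,6),[0,5); WM=4
i=5 t=8 v=9: → [8,13),[7,12),[6,11),[5,10),[4,9); WM=6; [0,5) fires=6 [1,6) fires=2
i=6 t=4 v=9: → [4,9),[3,8),[2,7),[1,6),[0,5); WM=6
i=7 t=11 v=2: → [11,16),[10,15),[9,14),[8,13),[7,12); WM=6
i=8 t=10 v=9: → [10,15),[9,14),[8,13),[7,12),[6,11); WM=9; [2,7) fires=9 [3,8) fires=9 [4,9) fires=9
i=9 t=3 v=6: DROP (t<9-3); WM=9
i=10 t=18 v=2: → [18,23),[17,22),[16,21),[15,20),[14,19); WM=9
i=11 t=20 v=8: → [20,25),[19,24),[18,23),[17,22),[16,21); WM=18; [5,10) fires=9 [6,11) fires=9 [7,12) fires=9 [8,13) fires=9 [9,14) fires=9 [10,15) fires=9 [11,16) fires=2
i=12 t=11 v=6: DROP (t<18-3); WM=18
i=13 t=22 v=3: → [22,27),[21,26),[20,25),[19,24),[18,23); WM=18
i=14 t=22 v=2: → [22,27),[21,26),[20,25),[19,24),[18,23); WM=20; [14,19) fires=2 [15,20) fires=2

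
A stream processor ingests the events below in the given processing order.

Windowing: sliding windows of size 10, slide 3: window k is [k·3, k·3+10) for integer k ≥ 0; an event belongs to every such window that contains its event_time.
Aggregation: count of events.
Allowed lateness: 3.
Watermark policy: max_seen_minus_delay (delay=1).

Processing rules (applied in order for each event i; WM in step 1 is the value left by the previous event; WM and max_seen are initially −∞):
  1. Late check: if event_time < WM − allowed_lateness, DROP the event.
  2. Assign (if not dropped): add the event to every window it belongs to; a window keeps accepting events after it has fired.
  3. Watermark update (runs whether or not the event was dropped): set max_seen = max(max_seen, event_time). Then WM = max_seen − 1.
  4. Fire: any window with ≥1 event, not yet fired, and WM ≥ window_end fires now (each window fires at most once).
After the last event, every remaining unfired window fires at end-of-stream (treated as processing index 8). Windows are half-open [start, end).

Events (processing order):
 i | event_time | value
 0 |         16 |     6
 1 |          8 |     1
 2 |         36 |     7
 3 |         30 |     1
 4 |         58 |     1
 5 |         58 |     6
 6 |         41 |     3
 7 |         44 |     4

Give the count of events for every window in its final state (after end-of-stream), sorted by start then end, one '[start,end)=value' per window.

[9,19)=1 [12,22)=1 [15,25)=1 [27,37)=1 [30,40)=1 [33,43)=1 [36,46)=1 [51,61)=2 [54,64)=2 [57,67)=2

i=0 t=16 v=6: → [15,25),[12,22),[9,19); WM=15
i=1 t=8 v=1: DROP (t<15-3); WM=15
i=2 t=36 v=7: → [36,46),[33,43),[30,40),[27,37); WM=35; [9,19) fires=1 [12,22) fires=1 [15,25) fires=1
i=3 t=30 v=1: DROP (t<35-3); WM=35
i=4 t=58 v=1: → [57,67),[54,64),[51,61); WM=57; [27,37) fires=1 [30,40) fires=1 [33,43) fires=1 [36,46) fires=1
i=5 t=58 v=6: → [57,67),[54,64),[51,61); WM=57
i=6 t=41 v=3: DROP (t<57-3); WM=57
i=7 t=44 v=4: DROP (t<57-3); WM=57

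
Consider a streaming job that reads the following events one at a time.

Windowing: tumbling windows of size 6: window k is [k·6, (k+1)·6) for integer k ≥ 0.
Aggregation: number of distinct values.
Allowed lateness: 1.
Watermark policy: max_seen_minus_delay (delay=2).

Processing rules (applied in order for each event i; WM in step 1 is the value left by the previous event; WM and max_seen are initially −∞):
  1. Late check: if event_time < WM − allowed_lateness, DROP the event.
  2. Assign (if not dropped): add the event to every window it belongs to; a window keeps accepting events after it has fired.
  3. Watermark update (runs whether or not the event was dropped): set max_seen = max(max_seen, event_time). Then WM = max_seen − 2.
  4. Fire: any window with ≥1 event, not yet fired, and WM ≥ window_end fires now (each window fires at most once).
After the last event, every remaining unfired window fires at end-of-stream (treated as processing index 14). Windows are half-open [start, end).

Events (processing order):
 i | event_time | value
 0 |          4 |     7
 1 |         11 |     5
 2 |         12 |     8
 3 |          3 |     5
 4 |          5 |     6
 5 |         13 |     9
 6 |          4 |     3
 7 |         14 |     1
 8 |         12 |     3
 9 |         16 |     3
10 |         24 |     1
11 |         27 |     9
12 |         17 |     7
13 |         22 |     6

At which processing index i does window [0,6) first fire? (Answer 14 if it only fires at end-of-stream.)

i=0 t=4 v=7: → [0,6); WM=2
i=1 t=11 v=5: → [6,12); WM=9; [0,6) fires=1
i=2 t=12 v=8: → [12,18); WM=10
i=3 t=3 v=5: DROP (t<10-1); WM=10
i=4 t=5 v=6: DROP (t<10-1); WM=10
i=5 t=13 v=9: → [12,18); WM=11
i=6 t=4 v=3: DROP (t<11-1); WM=11
i=7 t=14 v=1: → [12,18); WM=12; [6,12) fires=1
i=8 t=12 v=3: → [12,18); WM=12
i=9 t=16 v=3: → [12,18); WM=14
i=10 t=24 v=1: → [24,30); WM=22; [12,18) fires=4
i=11 t=27 v=9: → [24,30); WM=25
i=12 t=17 v=7: DROP (t<25-1); WM=25
i=13 t=22 v=6: DROP (t<25-1); WM=25

1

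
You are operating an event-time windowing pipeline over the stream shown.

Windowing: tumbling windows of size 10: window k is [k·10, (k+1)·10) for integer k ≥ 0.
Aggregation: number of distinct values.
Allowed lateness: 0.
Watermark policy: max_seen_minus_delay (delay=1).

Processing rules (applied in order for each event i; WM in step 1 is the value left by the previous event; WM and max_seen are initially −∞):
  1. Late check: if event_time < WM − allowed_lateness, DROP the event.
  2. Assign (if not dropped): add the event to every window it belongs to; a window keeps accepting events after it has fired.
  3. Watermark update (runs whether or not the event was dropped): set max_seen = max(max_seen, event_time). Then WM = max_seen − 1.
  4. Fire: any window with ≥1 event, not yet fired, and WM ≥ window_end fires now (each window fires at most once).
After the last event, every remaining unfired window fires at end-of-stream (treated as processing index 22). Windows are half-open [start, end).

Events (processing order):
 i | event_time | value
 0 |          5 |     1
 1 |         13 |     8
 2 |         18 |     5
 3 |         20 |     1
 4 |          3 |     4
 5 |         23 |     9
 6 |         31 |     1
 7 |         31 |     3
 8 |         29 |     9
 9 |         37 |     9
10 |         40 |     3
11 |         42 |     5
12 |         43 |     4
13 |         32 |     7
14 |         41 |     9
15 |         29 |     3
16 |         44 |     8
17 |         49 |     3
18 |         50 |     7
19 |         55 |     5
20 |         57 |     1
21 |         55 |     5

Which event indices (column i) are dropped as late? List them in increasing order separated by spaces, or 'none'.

4 8 13 14 15 21

i=0 t=5 v=1: → [0,10); WM=4
i=1 t=13 v=8: → [10,20); WM=12; [0,10) fires=1
i=2 t=18 v=5: → [10,20); WM=17
i=3 t=20 v=1: → [20,30); WM=19
i=4 t=3 v=4: DROP (t<19-0); WM=19
i=5 t=23 v=9: → [20,30); WM=22; [10,20) fires=2
i=6 t=31 v=1: → [30,40); WM=30; [20,30) fires=2
i=7 t=31 v=3: → [30,40); WM=30
i=8 t=29 v=9: DROP (t<30-0); WM=30
i=9 t=37 v=9: → [30,40); WM=36
i=10 t=40 v=3: → [40,50); WM=39
i=11 t=42 v=5: → [40,50); WM=41; [30,40) fires=3
i=12 t=43 v=4: → [40,50); WM=42
i=13 t=32 v=7: DROP (t<42-0); WM=42
i=14 t=41 v=9: DROP (t<42-0); WM=42
i=15 t=29 v=3: DROP (t<42-0); WM=42
i=16 t=44 v=8: → [40,50); WM=43
i=17 t=49 v=3: → [40,50); WM=48
i=18 t=50 v=7: → [50,60); WM=49
i=19 t=55 v=5: → [50,60); WM=54; [40,50) fires=4
i=20 t=57 v=1: → [50,60); WM=56
i=21 t=55 v=5: DROP (t<56-0); WM=56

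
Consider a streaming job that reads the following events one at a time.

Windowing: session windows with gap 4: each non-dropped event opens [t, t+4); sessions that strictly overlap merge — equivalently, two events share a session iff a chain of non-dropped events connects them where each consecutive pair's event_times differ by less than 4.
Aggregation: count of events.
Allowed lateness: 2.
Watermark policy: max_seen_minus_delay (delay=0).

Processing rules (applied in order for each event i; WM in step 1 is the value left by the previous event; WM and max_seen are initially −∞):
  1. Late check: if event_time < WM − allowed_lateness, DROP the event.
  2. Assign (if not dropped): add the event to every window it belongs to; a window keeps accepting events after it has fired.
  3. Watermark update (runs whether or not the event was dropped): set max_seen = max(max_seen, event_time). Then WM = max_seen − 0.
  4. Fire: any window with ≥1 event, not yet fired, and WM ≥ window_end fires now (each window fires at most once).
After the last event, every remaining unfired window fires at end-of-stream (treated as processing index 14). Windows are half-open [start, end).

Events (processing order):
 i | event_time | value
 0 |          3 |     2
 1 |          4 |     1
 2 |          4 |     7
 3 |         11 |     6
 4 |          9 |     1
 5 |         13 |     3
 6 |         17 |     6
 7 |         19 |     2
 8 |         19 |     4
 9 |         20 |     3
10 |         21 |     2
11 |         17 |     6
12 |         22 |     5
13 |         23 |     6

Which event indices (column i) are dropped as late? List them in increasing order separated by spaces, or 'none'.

11

i=0 t=3 v=2: → [3,7); WM=3
i=1 t=4 v=1: → [3,8); WM=4
i=2 t=4 v=7: → [3,8); WM=4
i=3 t=11 v=6: → [11,15); WM=11
i=4 t=9 v=1: → [9,15); WM=11
i=5 t=13 v=3: → [9,17); WM=13
i=6 t=17 v=6: → [17,21); WM=17
i=7 t=19 v=2: → [17,23); WM=19
i=8 t=19 v=4: → [17,23); WM=19
i=9 t=20 v=3: → [17,24); WM=20
i=10 t=21 v=2: → [17,25); WM=21
i=11 t=17 v=6: DROP (t<21-2); WM=21
i=12 t=22 v=5: → [17,26); WM=22
i=13 t=23 v=6: → [17,27); WM=23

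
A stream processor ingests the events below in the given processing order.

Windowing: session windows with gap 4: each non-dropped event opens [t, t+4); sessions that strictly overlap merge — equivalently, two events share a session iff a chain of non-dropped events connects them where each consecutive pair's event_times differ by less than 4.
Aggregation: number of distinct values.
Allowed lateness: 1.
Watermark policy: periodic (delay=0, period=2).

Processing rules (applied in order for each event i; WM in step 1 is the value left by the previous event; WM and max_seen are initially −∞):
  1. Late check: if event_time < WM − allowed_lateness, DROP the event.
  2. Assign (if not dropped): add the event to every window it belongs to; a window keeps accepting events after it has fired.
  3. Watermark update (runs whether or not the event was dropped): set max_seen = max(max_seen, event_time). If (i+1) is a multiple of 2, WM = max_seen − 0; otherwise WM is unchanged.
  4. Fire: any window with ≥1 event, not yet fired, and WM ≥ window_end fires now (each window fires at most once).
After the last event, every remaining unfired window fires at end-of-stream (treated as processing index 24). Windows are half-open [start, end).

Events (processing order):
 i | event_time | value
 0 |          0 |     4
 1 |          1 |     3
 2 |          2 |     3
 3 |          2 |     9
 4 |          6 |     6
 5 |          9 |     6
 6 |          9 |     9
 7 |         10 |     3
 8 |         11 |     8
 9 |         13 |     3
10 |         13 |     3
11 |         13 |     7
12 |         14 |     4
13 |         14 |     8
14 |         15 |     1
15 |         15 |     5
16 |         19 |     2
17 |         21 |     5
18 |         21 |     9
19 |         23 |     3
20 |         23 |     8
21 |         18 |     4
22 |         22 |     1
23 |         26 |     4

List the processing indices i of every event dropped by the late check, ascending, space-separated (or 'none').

i=0 t=0 v=4: → [0,4); WM=−∞
i=1 t=1 v=3: → [0,5); WM=1
i=2 t=2 v=3: → [0,6); WM=1
i=3 t=2 v=9: → [0,6); WM=2
i=4 t=6 v=6: → [6,10); WM=2
i=5 t=9 v=6: → [6,13); WM=9
i=6 t=9 v=9: → [6,13); WM=9
i=7 t=10 v=3: → [6,14); WM=10
i=8 t=11 v=8: → [6,15); WM=10
i=9 t=13 v=3: → [6,17); WM=13
i=10 t=13 v=3: → [6,17); WM=13
i=11 t=13 v=7: → [6,17); WM=13
i=12 t=14 v=4: → [6,18); WM=13
i=13 t=14 v=8: → [6,18); WM=14
i=14 t=15 v=1: → [6,19); WM=14
i=15 t=15 v=5: → [6,19); WM=15
i=16 t=19 v=2: → [19,23); WM=15
i=17 t=21 v=5: → [19,25); WM=21
i=18 t=21 v=9: → [19,25); WM=21
i=19 t=23 v=3: → [19,27); WM=23
i=20 t=23 v=8: → [19,27); WM=23
i=21 t=18 v=4: DROP (t<23-1); WM=23
i=22 t=22 v=1: → [19,27); WM=23
i=23 t=26 v=4: → [19,30); WM=26

21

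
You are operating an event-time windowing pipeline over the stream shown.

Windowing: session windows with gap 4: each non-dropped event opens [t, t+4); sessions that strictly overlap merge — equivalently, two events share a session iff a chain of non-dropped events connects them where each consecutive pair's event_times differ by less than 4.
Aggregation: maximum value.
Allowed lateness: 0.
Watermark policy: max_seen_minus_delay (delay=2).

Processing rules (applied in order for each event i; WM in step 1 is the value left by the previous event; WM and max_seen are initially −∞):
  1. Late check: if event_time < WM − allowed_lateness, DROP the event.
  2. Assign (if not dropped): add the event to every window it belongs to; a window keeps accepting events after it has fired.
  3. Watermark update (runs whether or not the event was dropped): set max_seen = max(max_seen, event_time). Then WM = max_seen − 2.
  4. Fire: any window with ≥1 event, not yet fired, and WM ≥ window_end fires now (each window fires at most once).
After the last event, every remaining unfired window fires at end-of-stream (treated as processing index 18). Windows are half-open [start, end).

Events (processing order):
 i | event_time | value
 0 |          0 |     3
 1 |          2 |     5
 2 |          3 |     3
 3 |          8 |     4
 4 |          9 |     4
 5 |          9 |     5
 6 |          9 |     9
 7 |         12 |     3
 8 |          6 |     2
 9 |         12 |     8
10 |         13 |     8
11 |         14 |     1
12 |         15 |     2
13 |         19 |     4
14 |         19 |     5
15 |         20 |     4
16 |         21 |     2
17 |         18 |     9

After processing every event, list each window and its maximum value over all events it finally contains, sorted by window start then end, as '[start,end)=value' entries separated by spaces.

i=0 t=0 v=3: → [0,4); WM=-2
i=1 t=2 v=5: → [0,6); WM=0
i=2 t=3 v=3: → [0,7); WM=1
i=3 t=8 v=4: → [8,12); WM=6
i=4 t=9 v=4: → [8,13); WM=7
i=5 t=9 v=5: → [8,13); WM=7
i=6 t=9 v=9: → [8,13); WM=7
i=7 t=12 v=3: → [8,16); WM=10
i=8 t=6 v=2: DROP (t<10-0); WM=10
i=9 t=12 v=8: → [8,16); WM=10
i=10 t=13 v=8: → [8,17); WM=11
i=11 t=14 v=1: → [8,18); WM=12
i=12 t=15 v=2: → [8,19); WM=13
i=13 t=19 v=4: → [19,23); WM=17
i=14 t=19 v=5: → [19,23); WM=17
i=15 t=20 v=4: → [19,24); WM=18
i=16 t=21 v=2: → [19,25); WM=19
i=17 t=18 v=9: DROP (t<19-0); WM=19

[0,7)=5 [8,19)=9 [19,25)=5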